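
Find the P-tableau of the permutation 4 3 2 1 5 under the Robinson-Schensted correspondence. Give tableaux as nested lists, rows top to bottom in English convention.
P = [[1, 5], [2], [3], [4]]

Insert 4: appended to row 1. P = [[4]].
Insert 3: 3 bumps 4 from row 1; 4 starts row 2. P = [[3], [4]].
Insert 2: 2 bumps 3 from row 1; 3 bumps 4 from row 2; 4 starts row 3. P = [[2], [3], [4]].
Insert 1: 1 bumps 2 from row 1; 2 bumps 3 from row 2; 3 bumps 4 from row 3; 4 starts row 4. P = [[1], [2], [3], [4]].
Insert 5: appended to row 1. P = [[1, 5], [2], [3], [4]].

So P = [[1, 5], [2], [3], [4]].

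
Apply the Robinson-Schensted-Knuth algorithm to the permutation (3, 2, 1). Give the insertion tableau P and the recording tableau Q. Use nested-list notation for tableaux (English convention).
Insert each entry of the permutation into P by Schensted row insertion, recording in Q the position of each new cell.

After inserting 3: P = [[3]].
After inserting 2: P = [[2], [3]].
After inserting 1: P = [[1], [2], [3]].

So P = [[1], [2], [3]], Q = [[1], [2], [3]].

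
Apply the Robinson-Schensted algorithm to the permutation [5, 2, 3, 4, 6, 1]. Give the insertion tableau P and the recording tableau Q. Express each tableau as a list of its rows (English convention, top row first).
Insert each entry of the permutation into P by Schensted row insertion, recording in Q the position of each new cell.

Insert 5: appended to row 1. P = [[5]], Q = [[1]].
Insert 2: 2 bumps 5 from row 1; 5 starts row 2. P = [[2], [5]], Q = [[1], [2]].
Insert 3: appended to row 1. P = [[2, 3], [5]], Q = [[1, 3], [2]].
Insert 4: appended to row 1. P = [[2, 3, 4], [5]], Q = [[1, 3, 4], [2]].
Insert 6: appended to row 1. P = [[2, 3, 4, 6], [5]], Q = [[1, 3, 4, 5], [2]].
Insert 1: 1 bumps 2 from row 1; 2 bumps 5 from row 2; 5 starts row 3. P = [[1, 3, 4, 6], [2], [5]], Q = [[1, 3, 4, 5], [2], [6]].

So P = [[1, 3, 4, 6], [2], [5]], Q = [[1, 3, 4, 5], [2], [6]].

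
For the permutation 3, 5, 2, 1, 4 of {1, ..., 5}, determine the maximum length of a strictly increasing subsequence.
2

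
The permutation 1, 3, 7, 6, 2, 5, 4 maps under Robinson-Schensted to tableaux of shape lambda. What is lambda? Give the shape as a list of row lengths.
[3, 2, 1, 1]

RSK row insertion gives P = [[1, 2, 4], [3, 5], [6], [7]], which has shape [3, 2, 1, 1].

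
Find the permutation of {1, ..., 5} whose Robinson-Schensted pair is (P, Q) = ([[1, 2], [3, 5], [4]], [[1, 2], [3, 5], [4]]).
4 5 3 1 2

Reverse RSK: for i = n, n-1, ..., 1, locate i in Q, remove the corresponding corner cell from P, and reverse-bump its entry up through P; the value ejected from row 1 is w(i).

So w = 4 5 3 1 2.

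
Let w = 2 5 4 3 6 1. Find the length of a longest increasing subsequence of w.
3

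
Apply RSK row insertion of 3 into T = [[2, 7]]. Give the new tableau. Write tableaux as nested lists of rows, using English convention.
[[2, 3], [7]]

In row 1, 3 replaces 7 (the leftmost entry greater than 3); 7 is bumped to row 2. 7 starts a new row 2. The new tableau is [[2, 3], [7]].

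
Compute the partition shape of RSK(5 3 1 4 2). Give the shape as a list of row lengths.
[2, 2, 1]

Row-insert each entry into an empty tableau.

After inserting 5: P = [[5]].
After inserting 3: P = [[3], [5]].
After inserting 1: P = [[1], [3], [5]].
After inserting 4: P = [[1, 4], [3], [5]].
After inserting 2: P = [[1, 2], [3, 4], [5]].

The final insertion tableau P = [[1, 2], [3, 4], [5]] has shape [2, 2, 1].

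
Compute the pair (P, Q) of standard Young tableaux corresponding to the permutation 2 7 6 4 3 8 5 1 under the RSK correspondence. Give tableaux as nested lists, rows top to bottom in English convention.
Insert each entry of the permutation into P by Schensted row insertion, recording in Q the position of each new cell.

After inserting 2: P = [[2]].
After inserting 7: P = [[2, 7]].
After inserting 6: P = [[2, 6], [7]].
After inserting 4: P = [[2, 4], [6], [7]].
After inserting 3: P = [[2, 3], [4], [6], [7]].
After inserting 8: P = [[2, 3, 8], [4], [6], [7]].
After inserting 5: P = [[2, 3, 5], [4, 8], [6], [7]].
After inserting 1: P = [[1, 3, 5], [2, 8], [4], [6], [7]].

So P = [[1, 3, 5], [2, 8], [4], [6], [7]], Q = [[1, 2, 6], [3, 7], [4], [5], [8]].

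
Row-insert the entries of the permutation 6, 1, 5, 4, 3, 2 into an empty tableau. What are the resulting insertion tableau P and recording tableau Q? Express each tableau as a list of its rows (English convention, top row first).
P = [[1, 2], [3], [4], [5], [6]], Q = [[1, 3], [2], [4], [5], [6]]

Insert each entry of the permutation into P by Schensted row insertion, recording in Q the position of each new cell.

Insert 6: appended to row 1. P = [[6]].
Insert 1: 1 bumps 6 from row 1; 6 starts row 2. P = [[1], [6]].
Insert 5: appended to row 1. P = [[1, 5], [6]].
Insert 4: 4 bumps 5 from row 1; 5 bumps 6 from row 2; 6 starts row 3. P = [[1, 4], [5], [6]].
Insert 3: 3 bumps 4 from row 1; 4 bumps 5 from row 2; 5 bumps 6 from row 3; 6 starts row 4. P = [[1, 3], [4], [5], [6]].
Insert 2: 2 bumps 3 from row 1; 3 bumps 4 from row 2; 4 bumps 5 from row 3; 5 bumps 6 from row 4; 6 starts row 5. P = [[1, 2], [3], [4], [5], [6]].

So P = [[1, 2], [3], [4], [5], [6]], Q = [[1, 3], [2], [4], [5], [6]].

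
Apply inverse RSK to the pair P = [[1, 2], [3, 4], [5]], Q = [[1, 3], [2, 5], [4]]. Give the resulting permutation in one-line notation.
5 3 4 1 2

Reverse the RSK construction: for i from n down to 1, find the cell of Q containing i, remove the entry at that cell from P, and reverse-bump it up through P; the value ejected from row 1 is w(i).

Step i=5: Q has 5 at row 2, column 2; remove 4 from row 2 of P and reverse-bump: 4 enters row 1 and ejects 2. So w(5) = 2. P is now [[1, 4], [3], [5]].
Step i=4: Q has 4 at row 3, column 1; remove 5 from row 3 of P and reverse-bump: 5 enters row 2 and ejects 3; 3 enters row 1 and ejects 1. So w(4) = 1. P is now [[3, 4], [5]].
Step i=3: Q has 3 at row 1, column 2; remove that cell from P, ejecting 4. So w(3) = 4. P is now [[3], [5]].
Step i=2: Q has 2 at row 2, column 1; remove 5 from row 2 of P and reverse-bump: 5 enters row 1 and ejects 3. So w(2) = 3. P is now [[5]].
Step i=1: Q has 1 at row 1, column 1; remove that cell from P, ejecting 5. So w(1) = 5. P is now [].

So w = 5 3 4 1 2.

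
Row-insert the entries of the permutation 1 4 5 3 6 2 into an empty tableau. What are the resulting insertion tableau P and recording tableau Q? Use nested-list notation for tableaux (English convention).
P = [[1, 2, 5, 6], [3], [4]], Q = [[1, 2, 3, 5], [4], [6]]

Insert each entry of the permutation into P by Schensted row insertion, recording in Q the position of each new cell.

Insert 1: appended to row 1. P = [[1]].
Insert 4: appended to row 1. P = [[1, 4]].
Insert 5: appended to row 1. P = [[1, 4, 5]].
Insert 3: 3 bumps 4 from row 1; 4 starts row 2. P = [[1, 3, 5], [4]].
Insert 6: appended to row 1. P = [[1, 3, 5, 6], [4]].
Insert 2: 2 bumps 3 from row 1; 3 bumps 4 from row 2; 4 starts row 3. P = [[1, 2, 5, 6], [3], [4]].

So P = [[1, 2, 5, 6], [3], [4]], Q = [[1, 2, 3, 5], [4], [6]].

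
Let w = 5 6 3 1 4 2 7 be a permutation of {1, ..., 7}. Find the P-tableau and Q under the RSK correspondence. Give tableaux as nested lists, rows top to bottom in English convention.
Insert each entry of the permutation into P by Schensted row insertion, recording in Q the position of each new cell.

Insert 5: appended to row 1. P = [[5]].
Insert 6: appended to row 1. P = [[5, 6]].
Insert 3: 3 bumps 5 from row 1; 5 starts row 2. P = [[3, 6], [5]].
Insert 1: 1 bumps 3 from row 1; 3 bumps 5 from row 2; 5 starts row 3. P = [[1, 6], [3], [5]].
Insert 4: 4 bumps 6 from row 1; 6 appends to row 2. P = [[1, 4], [3, 6], [5]].
Insert 2: 2 bumps 4 from row 1; 4 bumps 6 from row 2; 6 appends to row 3. P = [[1, 2], [3, 4], [5, 6]].
Insert 7: appended to row 1. P = [[1, 2, 7], [3, 4], [5, 6]].

So P = [[1, 2, 7], [3, 4], [5, 6]], Q = [[1, 2, 7], [3, 5], [4, 6]].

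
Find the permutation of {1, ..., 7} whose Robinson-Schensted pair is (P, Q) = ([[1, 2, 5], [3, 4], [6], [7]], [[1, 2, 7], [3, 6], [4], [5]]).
3 7 6 4 1 2 5

Reverse the RSK construction: for i from n down to 1, find the cell of Q containing i, remove the entry at that cell from P, and reverse-bump it up through P; the value ejected from row 1 is w(i).

Step i=7: Q has 7 at row 1, column 3; remove that cell from P, ejecting 5. So w(7) = 5. P is now [[1, 2], [3, 4], [6], [7]].
Step i=6: Q has 6 at row 2, column 2; remove 4 from row 2 of P and reverse-bump: 4 enters row 1 and ejects 2. So w(6) = 2. P is now [[1, 4], [3], [6], [7]].
Step i=5: Q has 5 at row 4, column 1; remove 7 from row 4 of P and reverse-bump: 7 enters row 3 and ejects 6; 6 enters row 2 and ejects 3; 3 enters row 1 and ejects 1. So w(5) = 1. P is now [[3, 4], [6], [7]].
Step i=4: Q has 4 at row 3, column 1; remove 7 from row 3 of P and reverse-bump: 7 enters row 2 and ejects 6; 6 enters row 1 and ejects 4. So w(4) = 4. P is now [[3, 6], [7]].
Step i=3: Q has 3 at row 2, column 1; remove 7 from row 2 of P and reverse-bump: 7 enters row 1 and ejects 6. So w(3) = 6. P is now [[3, 7]].
Step i=2: Q has 2 at row 1, column 2; remove that cell from P, ejecting 7. So w(2) = 7. P is now [[3]].
Step i=1: Q has 1 at row 1, column 1; remove that cell from P, ejecting 3. So w(1) = 3. P is now [].

So w = 3 7 6 4 1 2 5.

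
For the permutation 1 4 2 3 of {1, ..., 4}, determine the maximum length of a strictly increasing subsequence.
3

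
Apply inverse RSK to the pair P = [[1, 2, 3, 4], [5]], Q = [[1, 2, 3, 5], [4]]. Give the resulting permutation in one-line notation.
Reverse the RSK construction: for i from n down to 1, find the cell of Q containing i, remove the entry at that cell from P, and reverse-bump it up through P; the value ejected from row 1 is w(i).

Step i=5: Q has 5 at row 1, column 4; remove that cell from P, ejecting 4. So w(5) = 4. P is now [[1, 2, 3], [5]].
Step i=4: Q has 4 at row 2, column 1; remove 5 from row 2 of P and reverse-bump: 5 enters row 1 and ejects 3. So w(4) = 3. P is now [[1, 2, 5]].
Step i=3: Q has 3 at row 1, column 3; remove that cell from P, ejecting 5. So w(3) = 5. P is now [[1, 2]].
Step i=2: Q has 2 at row 1, column 2; remove that cell from P, ejecting 2. So w(2) = 2. P is now [[1]].
Step i=1: Q has 1 at row 1, column 1; remove that cell from P, ejecting 1. So w(1) = 1. P is now [].

So w = 1 2 5 3 4.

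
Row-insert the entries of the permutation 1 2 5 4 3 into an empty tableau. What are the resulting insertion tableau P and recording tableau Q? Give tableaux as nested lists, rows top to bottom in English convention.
P = [[1, 2, 3], [4], [5]], Q = [[1, 2, 3], [4], [5]]

Insert each entry of the permutation into P by Schensted row insertion, recording in Q the position of each new cell.

Insert 1: appended to row 1. P = [[1]], Q = [[1]].
Insert 2: appended to row 1. P = [[1, 2]], Q = [[1, 2]].
Insert 5: appended to row 1. P = [[1, 2, 5]], Q = [[1, 2, 3]].
Insert 4: 4 bumps 5 from row 1; 5 starts row 2. P = [[1, 2, 4], [5]], Q = [[1, 2, 3], [4]].
Insert 3: 3 bumps 4 from row 1; 4 bumps 5 from row 2; 5 starts row 3. P = [[1, 2, 3], [4], [5]], Q = [[1, 2, 3], [4], [5]].

So P = [[1, 2, 3], [4], [5]], Q = [[1, 2, 3], [4], [5]].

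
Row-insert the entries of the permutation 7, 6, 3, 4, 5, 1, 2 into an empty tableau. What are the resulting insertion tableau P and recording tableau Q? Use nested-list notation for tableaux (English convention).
P = [[1, 2, 5], [3, 4], [6], [7]], Q = [[1, 4, 5], [2, 7], [3], [6]]

Insert each entry of the permutation into P by Schensted row insertion, recording in Q the position of each new cell.

Insert 7: appended to row 1. P = [[7]].
Insert 6: 6 bumps 7 from row 1; 7 starts row 2. P = [[6], [7]].
Insert 3: 3 bumps 6 from row 1; 6 bumps 7 from row 2; 7 starts row 3. P = [[3], [6], [7]].
Insert 4: appended to row 1. P = [[3, 4], [6], [7]].
Insert 5: appended to row 1. P = [[3, 4, 5], [6], [7]].
Insert 1: 1 bumps 3 from row 1; 3 bumps 6 from row 2; 6 bumps 7 from row 3; 7 starts row 4. P = [[1, 4, 5], [3], [6], [7]].
Insert 2: 2 bumps 4 from row 1; 4 appends to row 2. P = [[1, 2, 5], [3, 4], [6], [7]].

So P = [[1, 2, 5], [3, 4], [6], [7]], Q = [[1, 4, 5], [2, 7], [3], [6]].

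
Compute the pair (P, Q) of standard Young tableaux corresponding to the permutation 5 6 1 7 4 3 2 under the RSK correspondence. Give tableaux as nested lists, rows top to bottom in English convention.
P = [[1, 2, 7], [3, 6], [4], [5]], Q = [[1, 2, 4], [3, 5], [6], [7]]

Insert each entry of the permutation into P by Schensted row insertion, recording in Q the position of each new cell.

Insert 5: appended to row 1. P = [[5]].
Insert 6: appended to row 1. P = [[5, 6]].
Insert 1: 1 bumps 5 from row 1; 5 starts row 2. P = [[1, 6], [5]].
Insert 7: appended to row 1. P = [[1, 6, 7], [5]].
Insert 4: 4 bumps 6 from row 1; 6 appends to row 2. P = [[1, 4, 7], [5, 6]].
Insert 3: 3 bumps 4 from row 1; 4 bumps 5 from row 2; 5 starts row 3. P = [[1, 3, 7], [4, 6], [5]].
Insert 2: 2 bumps 3 from row 1; 3 bumps 4 from row 2; 4 bumps 5 from row 3; 5 starts row 4. P = [[1, 2, 7], [3, 6], [4], [5]].

So P = [[1, 2, 7], [3, 6], [4], [5]], Q = [[1, 2, 4], [3, 5], [6], [7]].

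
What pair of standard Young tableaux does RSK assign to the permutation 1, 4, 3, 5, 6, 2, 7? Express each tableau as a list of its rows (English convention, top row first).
P = [[1, 2, 5, 6, 7], [3], [4]], Q = [[1, 2, 4, 5, 7], [3], [6]]

Insert each entry of the permutation into P by Schensted row insertion, recording in Q the position of each new cell.

Insert 1: appended to row 1. P = [[1]].
Insert 4: appended to row 1. P = [[1, 4]].
Insert 3: 3 bumps 4 from row 1; 4 starts row 2. P = [[1, 3], [4]].
Insert 5: appended to row 1. P = [[1, 3, 5], [4]].
Insert 6: appended to row 1. P = [[1, 3, 5, 6], [4]].
Insert 2: 2 bumps 3 from row 1; 3 bumps 4 from row 2; 4 starts row 3. P = [[1, 2, 5, 6], [3], [4]].
Insert 7: appended to row 1. P = [[1, 2, 5, 6, 7], [3], [4]].

So P = [[1, 2, 5, 6, 7], [3], [4]], Q = [[1, 2, 4, 5, 7], [3], [6]].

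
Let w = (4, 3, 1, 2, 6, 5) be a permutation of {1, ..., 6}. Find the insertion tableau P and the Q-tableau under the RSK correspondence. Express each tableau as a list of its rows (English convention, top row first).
P = [[1, 2, 5], [3, 6], [4]], Q = [[1, 4, 5], [2, 6], [3]]

Insert each entry of the permutation into P by Schensted row insertion, recording in Q the position of each new cell.

Insert 4: appended to row 1. P = [[4]].
Insert 3: 3 bumps 4 from row 1; 4 starts row 2. P = [[3], [4]].
Insert 1: 1 bumps 3 from row 1; 3 bumps 4 from row 2; 4 starts row 3. P = [[1], [3], [4]].
Insert 2: appended to row 1. P = [[1, 2], [3], [4]].
Insert 6: appended to row 1. P = [[1, 2, 6], [3], [4]].
Insert 5: 5 bumps 6 from row 1; 6 appends to row 2. P = [[1, 2, 5], [3, 6], [4]].

So P = [[1, 2, 5], [3, 6], [4]], Q = [[1, 4, 5], [2, 6], [3]].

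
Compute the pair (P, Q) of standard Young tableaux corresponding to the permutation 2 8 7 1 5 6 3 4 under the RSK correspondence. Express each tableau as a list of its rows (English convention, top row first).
P = [[1, 3, 4], [2, 5, 6], [7], [8]], Q = [[1, 2, 6], [3, 5, 8], [4], [7]]

Insert each entry of the permutation into P by Schensted row insertion, recording in Q the position of each new cell.

Insert 2: appended to row 1. P = [[2]], Q = [[1]].
Insert 8: appended to row 1. P = [[2, 8]], Q = [[1, 2]].
Insert 7: 7 bumps 8 from row 1; 8 starts row 2. P = [[2, 7], [8]], Q = [[1, 2], [3]].
Insert 1: 1 bumps 2 from row 1; 2 bumps 8 from row 2; 8 starts row 3. P = [[1, 7], [2], [8]], Q = [[1, 2], [3], [4]].
Insert 5: 5 bumps 7 from row 1; 7 appends to row 2. P = [[1, 5], [2, 7], [8]], Q = [[1, 2], [3, 5], [4]].
Insert 6: appended to row 1. P = [[1, 5, 6], [2, 7], [8]], Q = [[1, 2, 6], [3, 5], [4]].
Insert 3: 3 bumps 5 from row 1; 5 bumps 7 from row 2; 7 bumps 8 from row 3; 8 starts row 4. P = [[1, 3, 6], [2, 5], [7], [8]], Q = [[1, 2, 6], [3, 5], [4], [7]].
Insert 4: 4 bumps 6 from row 1; 6 appends to row 2. P = [[1, 3, 4], [2, 5, 6], [7], [8]], Q = [[1, 2, 6], [3, 5, 8], [4], [7]].

So P = [[1, 3, 4], [2, 5, 6], [7], [8]], Q = [[1, 2, 6], [3, 5, 8], [4], [7]].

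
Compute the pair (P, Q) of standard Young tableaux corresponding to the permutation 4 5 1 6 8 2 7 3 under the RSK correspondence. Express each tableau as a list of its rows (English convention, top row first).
Insert each entry of the permutation into P by Schensted row insertion, recording in Q the position of each new cell.

Insert 4: appended to row 1. P = [[4]].
Insert 5: appended to row 1. P = [[4, 5]].
Insert 1: 1 bumps 4 from row 1; 4 starts row 2. P = [[1, 5], [4]].
Insert 6: appended to row 1. P = [[1, 5, 6], [4]].
Insert 8: appended to row 1. P = [[1, 5, 6, 8], [4]].
Insert 2: 2 bumps 5 from row 1; 5 appends to row 2. P = [[1, 2, 6, 8], [4, 5]].
Insert 7: 7 bumps 8 from row 1; 8 appends to row 2. P = [[1, 2, 6, 7], [4, 5, 8]].
Insert 3: 3 bumps 6 from row 1; 6 bumps 8 from row 2; 8 starts row 3. P = [[1, 2, 3, 7], [4, 5, 6], [8]].

So P = [[1, 2, 3, 7], [4, 5, 6], [8]], Q = [[1, 2, 4, 5], [3, 6, 7], [8]].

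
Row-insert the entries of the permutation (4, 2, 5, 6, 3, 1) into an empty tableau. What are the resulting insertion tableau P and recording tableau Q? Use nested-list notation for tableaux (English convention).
Insert each entry of the permutation into P by Schensted row insertion, recording in Q the position of each new cell.

Insert 4: appended to row 1. P = [[4]].
Insert 2: 2 bumps 4 from row 1; 4 starts row 2. P = [[2], [4]].
Insert 5: appended to row 1. P = [[2, 5], [4]].
Insert 6: appended to row 1. P = [[2, 5, 6], [4]].
Insert 3: 3 bumps 5 from row 1; 5 appends to row 2. P = [[2, 3, 6], [4, 5]].
Insert 1: 1 bumps 2 from row 1; 2 bumps 4 from row 2; 4 starts row 3. P = [[1, 3, 6], [2, 5], [4]].

So P = [[1, 3, 6], [2, 5], [4]], Q = [[1, 3, 4], [2, 5], [6]].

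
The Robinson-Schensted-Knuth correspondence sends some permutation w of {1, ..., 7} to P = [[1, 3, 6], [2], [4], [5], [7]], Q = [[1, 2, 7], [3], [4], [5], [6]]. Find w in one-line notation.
2 7 5 4 3 1 6

Reverse the RSK construction: for i from n down to 1, find the cell of Q containing i, remove the entry at that cell from P, and reverse-bump it up through P; the value ejected from row 1 is w(i).

Step i=7: Q has 7 at row 1, column 3; remove that cell from P, ejecting 6. So w(7) = 6. P is now [[1, 3], [2], [4], [5], [7]].
Step i=6: Q has 6 at row 5, column 1; remove 7 from row 5 of P and reverse-bump: 7 enters row 4 and ejects 5; 5 enters row 3 and ejects 4; 4 enters row 2 and ejects 2; 2 enters row 1 and ejects 1. So w(6) = 1. P is now [[2, 3], [4], [5], [7]].
Step i=5: Q has 5 at row 4, column 1; remove 7 from row 4 of P and reverse-bump: 7 enters row 3 and ejects 5; 5 enters row 2 and ejects 4; 4 enters row 1 and ejects 3. So w(5) = 3. P is now [[2, 4], [5], [7]].
Step i=4: Q has 4 at row 3, column 1; remove 7 from row 3 of P and reverse-bump: 7 enters row 2 and ejects 5; 5 enters row 1 and ejects 4. So w(4) = 4. P is now [[2, 5], [7]].
Step i=3: Q has 3 at row 2, column 1; remove 7 from row 2 of P and reverse-bump: 7 enters row 1 and ejects 5. So w(3) = 5. P is now [[2, 7]].
Step i=2: Q has 2 at row 1, column 2; remove that cell from P, ejecting 7. So w(2) = 7. P is now [[2]].
Step i=1: Q has 1 at row 1, column 1; remove that cell from P, ejecting 2. So w(1) = 2. P is now [].

So w = 2 7 5 4 3 1 6.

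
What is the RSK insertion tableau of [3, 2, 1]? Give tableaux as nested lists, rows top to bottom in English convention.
Insert 3: appended to row 1. P = [[3]].
Insert 2: 2 bumps 3 from row 1; 3 starts row 2. P = [[2], [3]].
Insert 1: 1 bumps 2 from row 1; 2 bumps 3 from row 2; 3 starts row 3. P = [[1], [2], [3]].

So P = [[1], [2], [3]].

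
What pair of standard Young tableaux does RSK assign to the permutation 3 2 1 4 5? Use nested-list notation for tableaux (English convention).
P = [[1, 4, 5], [2], [3]], Q = [[1, 4, 5], [2], [3]]

Insert each entry of the permutation into P by Schensted row insertion, recording in Q the position of each new cell.

Insert 3: appended to row 1. P = [[3]].
Insert 2: 2 bumps 3 from row 1; 3 starts row 2. P = [[2], [3]].
Insert 1: 1 bumps 2 from row 1; 2 bumps 3 from row 2; 3 starts row 3. P = [[1], [2], [3]].
Insert 4: appended to row 1. P = [[1, 4], [2], [3]].
Insert 5: appended to row 1. P = [[1, 4, 5], [2], [3]].

So P = [[1, 4, 5], [2], [3]], Q = [[1, 4, 5], [2], [3]].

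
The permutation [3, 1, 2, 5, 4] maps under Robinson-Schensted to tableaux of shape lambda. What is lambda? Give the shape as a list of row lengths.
[3, 2]

Row-insert each entry into an empty tableau.

After inserting 3: P = [[3]].
After inserting 1: P = [[1], [3]].
After inserting 2: P = [[1, 2], [3]].
After inserting 5: P = [[1, 2, 5], [3]].
After inserting 4: P = [[1, 2, 4], [3, 5]].

The final insertion tableau P = [[1, 2, 4], [3, 5]] has shape [3, 2].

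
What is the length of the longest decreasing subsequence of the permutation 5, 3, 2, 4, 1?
4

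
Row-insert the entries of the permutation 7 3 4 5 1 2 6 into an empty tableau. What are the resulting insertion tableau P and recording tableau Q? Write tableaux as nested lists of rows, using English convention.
P = [[1, 2, 5, 6], [3, 4], [7]], Q = [[1, 3, 4, 7], [2, 6], [5]]

Insert each entry of the permutation into P by Schensted row insertion, recording in Q the position of each new cell.

Insert 7: appended to row 1. P = [[7]].
Insert 3: 3 bumps 7 from row 1; 7 starts row 2. P = [[3], [7]].
Insert 4: appended to row 1. P = [[3, 4], [7]].
Insert 5: appended to row 1. P = [[3, 4, 5], [7]].
Insert 1: 1 bumps 3 from row 1; 3 bumps 7 from row 2; 7 starts row 3. P = [[1, 4, 5], [3], [7]].
Insert 2: 2 bumps 4 from row 1; 4 appends to row 2. P = [[1, 2, 5], [3, 4], [7]].
Insert 6: appended to row 1. P = [[1, 2, 5, 6], [3, 4], [7]].

So P = [[1, 2, 5, 6], [3, 4], [7]], Q = [[1, 3, 4, 7], [2, 6], [5]].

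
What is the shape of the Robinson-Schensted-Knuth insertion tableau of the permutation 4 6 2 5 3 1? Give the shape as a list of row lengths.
Row-insert each entry into an empty tableau.

After inserting 4: P = [[4]].
After inserting 6: P = [[4, 6]].
After inserting 2: P = [[2, 6], [4]].
After inserting 5: P = [[2, 5], [4, 6]].
After inserting 3: P = [[2, 3], [4, 5], [6]].
After inserting 1: P = [[1, 3], [2, 5], [4], [6]].

The final insertion tableau P = [[1, 3], [2, 5], [4], [6]] has shape [2, 2, 1, 1].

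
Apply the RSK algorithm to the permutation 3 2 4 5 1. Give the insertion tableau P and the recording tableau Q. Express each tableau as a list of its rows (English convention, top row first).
Insert each entry of the permutation into P by Schensted row insertion, recording in Q the position of each new cell.

Insert 3: appended to row 1. P = [[3]], Q = [[1]].
Insert 2: 2 bumps 3 from row 1; 3 starts row 2. P = [[2], [3]], Q = [[1], [2]].
Insert 4: appended to row 1. P = [[2, 4], [3]], Q = [[1, 3], [2]].
Insert 5: appended to row 1. P = [[2, 4, 5], [3]], Q = [[1, 3, 4], [2]].
Insert 1: 1 bumps 2 from row 1; 2 bumps 3 from row 2; 3 starts row 3. P = [[1, 4, 5], [2], [3]], Q = [[1, 3, 4], [2], [5]].

So P = [[1, 4, 5], [2], [3]], Q = [[1, 3, 4], [2], [5]].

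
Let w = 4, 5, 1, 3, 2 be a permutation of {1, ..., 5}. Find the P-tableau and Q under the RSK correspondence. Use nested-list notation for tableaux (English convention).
Insert each entry of the permutation into P by Schensted row insertion, recording in Q the position of each new cell.

Insert 4: appended to row 1. P = [[4]], Q = [[1]].
Insert 5: appended to row 1. P = [[4, 5]], Q = [[1, 2]].
Insert 1: 1 bumps 4 from row 1; 4 starts row 2. P = [[1, 5], [4]], Q = [[1, 2], [3]].
Insert 3: 3 bumps 5 from row 1; 5 appends to row 2. P = [[1, 3], [4, 5]], Q = [[1, 2], [3, 4]].
Insert 2: 2 bumps 3 from row 1; 3 bumps 4 from row 2; 4 starts row 3. P = [[1, 2], [3, 5], [4]], Q = [[1, 2], [3, 4], [5]].

So P = [[1, 2], [3, 5], [4]], Q = [[1, 2], [3, 4], [5]].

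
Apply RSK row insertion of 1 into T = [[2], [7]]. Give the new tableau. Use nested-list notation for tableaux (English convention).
[[1], [2], [7]]

In row 1, 1 replaces 2 (the leftmost entry greater than 1); 2 is bumped to row 2. In row 2, 2 replaces 7 (the leftmost entry greater than 2); 7 is bumped to row 3. 7 starts a new row 3. The new tableau is [[1], [2], [7]].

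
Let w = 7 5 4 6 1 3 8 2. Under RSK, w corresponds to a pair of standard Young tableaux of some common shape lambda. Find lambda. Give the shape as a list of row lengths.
Row-insert each entry into an empty tableau.

After inserting 7: P = [[7]].
After inserting 5: P = [[5], [7]].
After inserting 4: P = [[4], [5], [7]].
After inserting 6: P = [[4, 6], [5], [7]].
After inserting 1: P = [[1, 6], [4], [5], [7]].
After inserting 3: P = [[1, 3], [4, 6], [5], [7]].
After inserting 8: P = [[1, 3, 8], [4, 6], [5], [7]].
After inserting 2: P = [[1, 2, 8], [3, 6], [4], [5], [7]].

The final insertion tableau P = [[1, 2, 8], [3, 6], [4], [5], [7]] has shape [3, 2, 1, 1, 1].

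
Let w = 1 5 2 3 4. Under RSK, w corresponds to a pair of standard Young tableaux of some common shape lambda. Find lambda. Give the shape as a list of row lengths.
[4, 1]

Row-insert each entry into an empty tableau.

After inserting 1: P = [[1]].
After inserting 5: P = [[1, 5]].
After inserting 2: P = [[1, 2], [5]].
After inserting 3: P = [[1, 2, 3], [5]].
After inserting 4: P = [[1, 2, 3, 4], [5]].

The final insertion tableau P = [[1, 2, 3, 4], [5]] has shape [4, 1].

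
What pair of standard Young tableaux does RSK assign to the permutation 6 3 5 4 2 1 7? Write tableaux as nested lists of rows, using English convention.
P = [[1, 4, 7], [2], [3], [5], [6]], Q = [[1, 3, 7], [2], [4], [5], [6]]

Insert each entry of the permutation into P by Schensted row insertion, recording in Q the position of each new cell.

Insert 6: appended to row 1. P = [[6]], Q = [[1]].
Insert 3: 3 bumps 6 from row 1; 6 starts row 2. P = [[3], [6]], Q = [[1], [2]].
Insert 5: appended to row 1. P = [[3, 5], [6]], Q = [[1, 3], [2]].
Insert 4: 4 bumps 5 from row 1; 5 bumps 6 from row 2; 6 starts row 3. P = [[3, 4], [5], [6]], Q = [[1, 3], [2], [4]].
Insert 2: 2 bumps 3 from row 1; 3 bumps 5 from row 2; 5 bumps 6 from row 3; 6 starts row 4. P = [[2, 4], [3], [5], [6]], Q = [[1, 3], [2], [4], [5]].
Insert 1: 1 bumps 2 from row 1; 2 bumps 3 from row 2; 3 bumps 5 from row 3; 5 bumps 6 from row 4; 6 starts row 5. P = [[1, 4], [2], [3], [5], [6]], Q = [[1, 3], [2], [4], [5], [6]].
Insert 7: appended to row 1. P = [[1, 4, 7], [2], [3], [5], [6]], Q = [[1, 3, 7], [2], [4], [5], [6]].

So P = [[1, 4, 7], [2], [3], [5], [6]], Q = [[1, 3, 7], [2], [4], [5], [6]].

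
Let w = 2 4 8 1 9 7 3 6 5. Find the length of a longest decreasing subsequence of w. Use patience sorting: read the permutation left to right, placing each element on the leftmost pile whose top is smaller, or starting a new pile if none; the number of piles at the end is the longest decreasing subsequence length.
2: new pile. tops = [2]
4: onto pile 1 (replacing 2). tops = [4]
8: onto pile 1 (replacing 4). tops = [8]
1: new pile. tops = [8, 1]
9: onto pile 1 (replacing 8). tops = [9, 1]
7: onto pile 2 (replacing 1). tops = [9, 7]
3: new pile. tops = [9, 7, 3]
6: onto pile 3 (replacing 3). tops = [9, 7, 6]
5: new pile. tops = [9, 7, 6, 5]

4 piles, so the longest decreasing subsequence has length 4.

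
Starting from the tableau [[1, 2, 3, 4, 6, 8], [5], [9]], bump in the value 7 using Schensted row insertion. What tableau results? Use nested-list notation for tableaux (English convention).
[[1, 2, 3, 4, 6, 7], [5, 8], [9]]

In row 1, 7 replaces 8 (the leftmost entry greater than 7); 8 is bumped to row 2. 8 is appended to row 2. The new tableau is [[1, 2, 3, 4, 6, 7], [5, 8], [9]].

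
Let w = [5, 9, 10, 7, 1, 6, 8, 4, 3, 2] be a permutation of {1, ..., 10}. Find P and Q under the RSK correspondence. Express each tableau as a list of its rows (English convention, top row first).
Insert each entry of the permutation into P by Schensted row insertion, recording in Q the position of each new cell.

Insert 5: appended to row 1. P = [[5]].
Insert 9: appended to row 1. P = [[5, 9]].
Insert 10: appended to row 1. P = [[5, 9, 10]].
Insert 7: 7 bumps 9 from row 1; 9 starts row 2. P = [[5, 7, 10], [9]].
Insert 1: 1 bumps 5 from row 1; 5 bumps 9 from row 2; 9 starts row 3. P = [[1, 7, 10], [5], [9]].
Insert 6: 6 bumps 7 from row 1; 7 appends to row 2. P = [[1, 6, 10], [5, 7], [9]].
Insert 8: 8 bumps 10 from row 1; 10 appends to row 2. P = [[1, 6, 8], [5, 7, 10], [9]].
Insert 4: 4 bumps 6 from row 1; 6 bumps 7 from row 2; 7 bumps 9 from row 3; 9 starts row 4. P = [[1, 4, 8], [5, 6, 10], [7], [9]].
Insert 3: 3 bumps 4 from row 1; 4 bumps 5 from row 2; 5 bumps 7 from row 3; 7 bumps 9 from row 4; 9 starts row 5. P = [[1, 3, 8], [4, 6, 10], [5], [7], [9]].
Insert 2: 2 bumps 3 from row 1; 3 bumps 4 from row 2; 4 bumps 5 from row 3; 5 bumps 7 from row 4; 7 bumps 9 from row 5; 9 starts row 6. P = [[1, 2, 8], [3, 6, 10], [4], [5], [7], [9]].

So P = [[1, 2, 8], [3, 6, 10], [4], [5], [7], [9]], Q = [[1, 2, 3], [4, 6, 7], [5], [8], [9], [10]].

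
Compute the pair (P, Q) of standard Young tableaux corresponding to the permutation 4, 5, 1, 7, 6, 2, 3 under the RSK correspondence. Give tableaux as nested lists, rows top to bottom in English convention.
P = [[1, 2, 3], [4, 5, 6], [7]], Q = [[1, 2, 4], [3, 5, 7], [6]]

Insert each entry of the permutation into P by Schensted row insertion, recording in Q the position of each new cell.

Insert 4: appended to row 1. P = [[4]], Q = [[1]].
Insert 5: appended to row 1. P = [[4, 5]], Q = [[1, 2]].
Insert 1: 1 bumps 4 from row 1; 4 starts row 2. P = [[1, 5], [4]], Q = [[1, 2], [3]].
Insert 7: appended to row 1. P = [[1, 5, 7], [4]], Q = [[1, 2, 4], [3]].
Insert 6: 6 bumps 7 from row 1; 7 appends to row 2. P = [[1, 5, 6], [4, 7]], Q = [[1, 2, 4], [3, 5]].
Insert 2: 2 bumps 5 from row 1; 5 bumps 7 from row 2; 7 starts row 3. P = [[1, 2, 6], [4, 5], [7]], Q = [[1, 2, 4], [3, 5], [6]].
Insert 3: 3 bumps 6 from row 1; 6 appends to row 2. P = [[1, 2, 3], [4, 5, 6], [7]], Q = [[1, 2, 4], [3, 5, 7], [6]].

So P = [[1, 2, 3], [4, 5, 6], [7]], Q = [[1, 2, 4], [3, 5, 7], [6]].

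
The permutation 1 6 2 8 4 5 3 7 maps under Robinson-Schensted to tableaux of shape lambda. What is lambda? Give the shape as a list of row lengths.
Row-insert each entry into an empty tableau.

After inserting 1: P = [[1]].
After inserting 6: P = [[1, 6]].
After inserting 2: P = [[1, 2], [6]].
After inserting 8: P = [[1, 2, 8], [6]].
After inserting 4: P = [[1, 2, 4], [6, 8]].
After inserting 5: P = [[1, 2, 4, 5], [6, 8]].
After inserting 3: P = [[1, 2, 3, 5], [4, 8], [6]].
After inserting 7: P = [[1, 2, 3, 5, 7], [4, 8], [6]].

The final insertion tableau P = [[1, 2, 3, 5, 7], [4, 8], [6]] has shape [5, 2, 1].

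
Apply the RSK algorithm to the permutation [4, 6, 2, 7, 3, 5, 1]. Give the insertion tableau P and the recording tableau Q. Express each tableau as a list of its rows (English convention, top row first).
Insert each entry of the permutation into P by Schensted row insertion, recording in Q the position of each new cell.

Insert 4: appended to row 1. P = [[4]].
Insert 6: appended to row 1. P = [[4, 6]].
Insert 2: 2 bumps 4 from row 1; 4 starts row 2. P = [[2, 6], [4]].
Insert 7: appended to row 1. P = [[2, 6, 7], [4]].
Insert 3: 3 bumps 6 from row 1; 6 appends to row 2. P = [[2, 3, 7], [4, 6]].
Insert 5: 5 bumps 7 from row 1; 7 appends to row 2. P = [[2, 3, 5], [4, 6, 7]].
Insert 1: 1 bumps 2 from row 1; 2 bumps 4 from row 2; 4 starts row 3. P = [[1, 3, 5], [2, 6, 7], [4]].

So P = [[1, 3, 5], [2, 6, 7], [4]], Q = [[1, 2, 4], [3, 5, 6], [7]].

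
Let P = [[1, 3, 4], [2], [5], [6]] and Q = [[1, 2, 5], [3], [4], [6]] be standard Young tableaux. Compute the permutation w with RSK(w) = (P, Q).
Reverse RSK: for i = n, n-1, ..., 1, locate i in Q, remove the corresponding corner cell from P, and reverse-bump its entry up through P; the value ejected from row 1 is w(i).

So w = 2 6 5 3 4 1.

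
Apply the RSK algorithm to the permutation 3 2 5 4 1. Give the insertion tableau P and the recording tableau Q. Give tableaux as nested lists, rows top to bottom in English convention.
Insert each entry of the permutation into P by Schensted row insertion, recording in Q the position of each new cell.

After inserting 3: P = [[3]].
After inserting 2: P = [[2], [3]].
After inserting 5: P = [[2, 5], [3]].
After inserting 4: P = [[2, 4], [3, 5]].
After inserting 1: P = [[1, 4], [2, 5], [3]].

So P = [[1, 4], [2, 5], [3]], Q = [[1, 3], [2, 4], [5]].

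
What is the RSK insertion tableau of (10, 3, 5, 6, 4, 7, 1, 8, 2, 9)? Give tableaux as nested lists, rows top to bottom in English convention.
P = [[1, 2, 6, 7, 8, 9], [3, 4], [5], [10]]

Insert 10: appended to row 1. P = [[10]].
Insert 3: 3 bumps 10 from row 1; 10 starts row 2. P = [[3], [10]].
Insert 5: appended to row 1. P = [[3, 5], [10]].
Insert 6: appended to row 1. P = [[3, 5, 6], [10]].
Insert 4: 4 bumps 5 from row 1; 5 bumps 10 from row 2; 10 starts row 3. P = [[3, 4, 6], [5], [10]].
Insert 7: appended to row 1. P = [[3, 4, 6, 7], [5], [10]].
Insert 1: 1 bumps 3 from row 1; 3 bumps 5 from row 2; 5 bumps 10 from row 3; 10 starts row 4. P = [[1, 4, 6, 7], [3], [5], [10]].
Insert 8: appended to row 1. P = [[1, 4, 6, 7, 8], [3], [5], [10]].
Insert 2: 2 bumps 4 from row 1; 4 appends to row 2. P = [[1, 2, 6, 7, 8], [3, 4], [5], [10]].
Insert 9: appended to row 1. P = [[1, 2, 6, 7, 8, 9], [3, 4], [5], [10]].

So P = [[1, 2, 6, 7, 8, 9], [3, 4], [5], [10]].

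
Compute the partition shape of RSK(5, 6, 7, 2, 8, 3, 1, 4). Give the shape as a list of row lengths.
Row-insert each entry into an empty tableau.

After inserting 5: P = [[5]].
After inserting 6: P = [[5, 6]].
After inserting 7: P = [[5, 6, 7]].
After inserting 2: P = [[2, 6, 7], [5]].
After inserting 8: P = [[2, 6, 7, 8], [5]].
After inserting 3: P = [[2, 3, 7, 8], [5, 6]].
After inserting 1: P = [[1, 3, 7, 8], [2, 6], [5]].
After inserting 4: P = [[1, 3, 4, 8], [2, 6, 7], [5]].

The final insertion tableau P = [[1, 3, 4, 8], [2, 6, 7], [5]] has shape [4, 3, 1].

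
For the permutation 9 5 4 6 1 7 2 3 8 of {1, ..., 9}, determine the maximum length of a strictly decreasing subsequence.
4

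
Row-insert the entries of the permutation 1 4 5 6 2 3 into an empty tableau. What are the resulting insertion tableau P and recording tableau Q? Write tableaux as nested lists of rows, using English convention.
Insert each entry of the permutation into P by Schensted row insertion, recording in Q the position of each new cell.

Insert 1: appended to row 1. P = [[1]].
Insert 4: appended to row 1. P = [[1, 4]].
Insert 5: appended to row 1. P = [[1, 4, 5]].
Insert 6: appended to row 1. P = [[1, 4, 5, 6]].
Insert 2: 2 bumps 4 from row 1; 4 starts row 2. P = [[1, 2, 5, 6], [4]].
Insert 3: 3 bumps 5 from row 1; 5 appends to row 2. P = [[1, 2, 3, 6], [4, 5]].

So P = [[1, 2, 3, 6], [4, 5]], Q = [[1, 2, 3, 4], [5, 6]].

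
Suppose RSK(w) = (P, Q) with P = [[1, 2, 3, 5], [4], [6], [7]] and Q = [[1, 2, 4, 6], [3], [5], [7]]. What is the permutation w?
Reverse the RSK construction: for i from n down to 1, find the cell of Q containing i, remove the entry at that cell from P, and reverse-bump it up through P; the value ejected from row 1 is w(i).

Step i=7: Q has 7 at row 4, column 1; remove 7 from row 4 of P and reverse-bump: 7 enters row 3 and ejects 6; 6 enters row 2 and ejects 4; 4 enters row 1 and ejects 3. So w(7) = 3. P is now [[1, 2, 4, 5], [6], [7]].
Step i=6: Q has 6 at row 1, column 4; remove that cell from P, ejecting 5. So w(6) = 5. P is now [[1, 2, 4], [6], [7]].
Step i=5: Q has 5 at row 3, column 1; remove 7 from row 3 of P and reverse-bump: 7 enters row 2 and ejects 6; 6 enters row 1 and ejects 4. So w(5) = 4. P is now [[1, 2, 6], [7]].
Step i=4: Q has 4 at row 1, column 3; remove that cell from P, ejecting 6. So w(4) = 6. P is now [[1, 2], [7]].
Step i=3: Q has 3 at row 2, column 1; remove 7 from row 2 of P and reverse-bump: 7 enters row 1 and ejects 2. So w(3) = 2. P is now [[1, 7]].
Step i=2: Q has 2 at row 1, column 2; remove that cell from P, ejecting 7. So w(2) = 7. P is now [[1]].
Step i=1: Q has 1 at row 1, column 1; remove that cell from P, ejecting 1. So w(1) = 1. P is now [].

So w = 1 7 2 6 4 5 3.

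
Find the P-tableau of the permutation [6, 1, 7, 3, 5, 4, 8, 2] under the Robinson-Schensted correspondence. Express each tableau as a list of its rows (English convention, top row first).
P = [[1, 2, 4, 8], [3, 7], [5], [6]]

After inserting 6: P = [[6]].
After inserting 1: P = [[1], [6]].
After inserting 7: P = [[1, 7], [6]].
After inserting 3: P = [[1, 3], [6, 7]].
After inserting 5: P = [[1, 3, 5], [6, 7]].
After inserting 4: P = [[1, 3, 4], [5, 7], [6]].
After inserting 8: P = [[1, 3, 4, 8], [5, 7], [6]].
After inserting 2: P = [[1, 2, 4, 8], [3, 7], [5], [6]].

So P = [[1, 2, 4, 8], [3, 7], [5], [6]].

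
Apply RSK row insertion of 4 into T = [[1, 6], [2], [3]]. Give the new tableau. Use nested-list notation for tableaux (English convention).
In row 1, 4 replaces 6 (the leftmost entry greater than 4); 6 is bumped to row 2. 6 is appended to row 2. The new tableau is [[1, 4], [2, 6], [3]].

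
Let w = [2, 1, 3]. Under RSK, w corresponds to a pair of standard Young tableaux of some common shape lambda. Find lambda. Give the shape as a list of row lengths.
Row-insert each entry into an empty tableau.

After inserting 2: P = [[2]].
After inserting 1: P = [[1], [2]].
After inserting 3: P = [[1, 3], [2]].

The final insertion tableau P = [[1, 3], [2]] has shape [2, 1].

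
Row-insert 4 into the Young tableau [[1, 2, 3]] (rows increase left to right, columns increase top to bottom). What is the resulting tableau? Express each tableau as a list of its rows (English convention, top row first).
[[1, 2, 3, 4]]

4 is larger than every entry of row 1, so it is appended to row 1. The new tableau is [[1, 2, 3, 4]].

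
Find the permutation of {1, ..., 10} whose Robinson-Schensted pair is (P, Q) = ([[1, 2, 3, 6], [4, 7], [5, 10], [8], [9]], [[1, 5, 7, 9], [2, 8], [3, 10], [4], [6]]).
Reverse the RSK construction: for i from n down to 1, find the cell of Q containing i, remove the entry at that cell from P, and reverse-bump it up through P; the value ejected from row 1 is w(i).

Step i=10: Q has 10 at row 3, column 2; remove 10 from row 3 of P and reverse-bump: 10 enters row 2 and ejects 7; 7 enters row 1 and ejects 6. So w(10) = 6. P is now [[1, 2, 3, 7], [4, 10], [5], [8], [9]].
Step i=9: Q has 9 at row 1, column 4; remove that cell from P, ejecting 7. So w(9) = 7. P is now [[1, 2, 3], [4, 10], [5], [8], [9]].
Step i=8: Q has 8 at row 2, column 2; remove 10 from row 2 of P and reverse-bump: 10 enters row 1 and ejects 3. So w(8) = 3. P is now [[1, 2, 10], [4], [5], [8], [9]].
Step i=7: Q has 7 at row 1, column 3; remove that cell from P, ejecting 10. So w(7) = 10. P is now [[1, 2], [4], [5], [8], [9]].
Step i=6: Q has 6 at row 5, column 1; remove 9 from row 5 of P and reverse-bump: 9 enters row 4 and ejects 8; 8 enters row 3 and ejects 5; 5 enters row 2 and ejects 4; 4 enters row 1 and ejects 2. So w(6) = 2. P is now [[1, 4], [5], [8], [9]].
Step i=5: Q has 5 at row 1, column 2; remove that cell from P, ejecting 4. So w(5) = 4. P is now [[1], [5], [8], [9]].
Step i=4: Q has 4 at row 4, column 1; remove 9 from row 4 of P and reverse-bump: 9 enters row 3 and ejects 8; 8 enters row 2 and ejects 5; 5 enters row 1 and ejects 1. So w(4) = 1. P is now [[5], [8], [9]].
Step i=3: Q has 3 at row 3, column 1; remove 9 from row 3 of P and reverse-bump: 9 enters row 2 and ejects 8; 8 enters row 1 and ejects 5. So w(3) = 5. P is now [[8], [9]].
Step i=2: Q has 2 at row 2, column 1; remove 9 from row 2 of P and reverse-bump: 9 enters row 1 and ejects 8. So w(2) = 8. P is now [[9]].
Step i=1: Q has 1 at row 1, column 1; remove that cell from P, ejecting 9. So w(1) = 9. P is now [].

So w = 9 8 5 1 4 2 10 3 7 6.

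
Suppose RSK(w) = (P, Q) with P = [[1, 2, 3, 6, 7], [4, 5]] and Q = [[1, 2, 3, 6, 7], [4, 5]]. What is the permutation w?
1 4 5 2 3 6 7

Reverse the RSK construction: for i from n down to 1, find the cell of Q containing i, remove the entry at that cell from P, and reverse-bump it up through P; the value ejected from row 1 is w(i).

Step i=7: Q has 7 at row 1, column 5; remove that cell from P, ejecting 7. So w(7) = 7. P is now [[1, 2, 3, 6], [4, 5]].
Step i=6: Q has 6 at row 1, column 4; remove that cell from P, ejecting 6. So w(6) = 6. P is now [[1, 2, 3], [4, 5]].
Step i=5: Q has 5 at row 2, column 2; remove 5 from row 2 of P and reverse-bump: 5 enters row 1 and ejects 3. So w(5) = 3. P is now [[1, 2, 5], [4]].
Step i=4: Q has 4 at row 2, column 1; remove 4 from row 2 of P and reverse-bump: 4 enters row 1 and ejects 2. So w(4) = 2. P is now [[1, 4, 5]].
Step i=3: Q has 3 at row 1, column 3; remove that cell from P, ejecting 5. So w(3) = 5. P is now [[1, 4]].
Step i=2: Q has 2 at row 1, column 2; remove that cell from P, ejecting 4. So w(2) = 4. P is now [[1]].
Step i=1: Q has 1 at row 1, column 1; remove that cell from P, ejecting 1. So w(1) = 1. P is now [].

So w = 1 4 5 2 3 6 7.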